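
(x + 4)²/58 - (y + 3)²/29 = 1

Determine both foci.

(-4 - √87, -3) and (-4 + √87, -3)

Center (-4, -3). The positive term is the x-term, so the transverse axis is horizontal; a² = 58, b² = 29.
c² = a² + b² = 58 + 29 = 87, so c = √87.
Foci lie on the horizontal axis through the center: (h ± c, k).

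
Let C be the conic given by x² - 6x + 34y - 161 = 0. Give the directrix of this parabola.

Only x is squared. Complete the square in x: (x - 3)² = -34(y - 5).
Vertex (3, 5); 4p = -34 so p = -17/2. Opens down.
Directrix is the horizontal line y = k − p = 5 − (-17/2) = 27/2.

y = 27/2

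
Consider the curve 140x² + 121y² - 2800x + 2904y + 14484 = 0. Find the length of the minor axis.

22

Collect terms: 140(x² - 20x) + 121(y² + 24y) = -14484
Completing the square gives 140(x - 10)² + 121(y + 12)² = -14484 + 14000 + 17424 = 16940.
Divide by 16940: (x - 10)²/121 + (y + 12)²/140 = 1
Ellipse, center (10, -12), major axis vertical; a² = 140, b² = 121.
b² = 121 so b = 11; the minor axis has length 2b = 22.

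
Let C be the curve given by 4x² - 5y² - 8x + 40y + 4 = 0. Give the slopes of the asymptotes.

Collect terms: 4(x² - 2x) -5(y² - 8y) = -4
4(x - 1)² -5(y - 4)² = -4 + 4 - 80 = -80
Dividing both sides by -80: (y - 4)²/16 - (x - 1)²/20 = 1
Hyperbola, center (1, 4), transverse axis vertical; a² = 16, b² = 20.
For a vertical hyperbola the asymptotes have slope ±a/b.
Here that is ±4/2√5 = ±2√5/5.

2√5/5 and -2√5/5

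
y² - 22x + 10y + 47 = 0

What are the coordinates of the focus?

(13/2, -5)

Only y is squared. Complete the square in y: (y + 5)² = 22(x - 1).
Vertex (1, -5); 4p = 22 so p = 11/2. Opens right.
Focus is p units from the vertex along the axis: (h + p, k).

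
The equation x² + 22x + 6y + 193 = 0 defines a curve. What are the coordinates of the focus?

Only x is squared. Complete the square in x: (x + 11)² = -6(y + 12).
Vertex (-11, -12); 4p = -6 so p = -3/2. Opens down.
Focus is p units from the vertex along the axis: (h, k + p).

(-11, -27/2)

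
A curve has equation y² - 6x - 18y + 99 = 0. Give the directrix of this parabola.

Only y is squared. Complete the square in y: (y - 9)² = 6(x - 3).
Vertex (3, 9); 4p = 6 so p = 3/2. Opens right.
Directrix is the vertical line x = h − p = 3 − (3/2) = 3/2.

x = 3/2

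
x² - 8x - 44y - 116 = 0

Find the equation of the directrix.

y = -14

Only x is squared. Complete the square in x: (x - 4)² = 44(y + 3).
Vertex (4, -3); 4p = 44 so p = 11. Opens up.
Directrix is the horizontal line y = k − p = -3 − (11) = -14.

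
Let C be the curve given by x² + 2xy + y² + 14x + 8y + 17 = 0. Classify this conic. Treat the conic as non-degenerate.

parabola

A = 1, B = 2, C = 1.
Discriminant B² − 4AC = 2² − 4·1·1 = 0.
B² − 4AC = 0 ⇒ parabola.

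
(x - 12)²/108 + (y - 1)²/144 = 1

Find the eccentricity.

Center (12, 1). The larger denominator 144 sits under the y-term, so the major axis is vertical; a² = 144, b² = 108.
c² = a² - b² = 36, so c = 6.
e = c/a = 6/12 = 1/2.

e = 1/2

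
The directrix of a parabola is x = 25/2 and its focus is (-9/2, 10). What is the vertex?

The vertex is the midpoint between the focus and the directrix along the axis of symmetry.
Axis is horizontal (directrix is vertical). Vertex x-coordinate = (-9/2 + 25/2)/2 = 4; y-coordinate = 10.

(4, 10)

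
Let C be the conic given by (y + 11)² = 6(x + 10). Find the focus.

(-17/2, -11)

Vertex (-10, -11); 4p = 6 so p = 3/2. Opens right.
Focus is p units from the vertex along the axis: (h + p, k).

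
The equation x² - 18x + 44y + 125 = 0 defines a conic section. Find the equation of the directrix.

Only x is squared. Complete the square in x: (x - 9)² = -44(y + 1).
Vertex (9, -1); 4p = -44 so p = -11. Opens down.
Directrix is the horizontal line y = k − p = -1 − (-11) = 10.

y = 10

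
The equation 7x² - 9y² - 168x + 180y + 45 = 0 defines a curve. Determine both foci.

Group: 7(x² - 24x) -9(y² - 20y) = -45
Complete the square: 7(x - 12)² -9(y - 10)² = -45 + 1008 - 900 = 63
Dividing both sides by 63: (x - 12)²/9 - (y - 10)²/7 = 1
Hyperbola, center (12, 10), transverse axis horizontal; a² = 9, b² = 7.
c² = a² + b² = 9 + 7 = 16, so c = 4.
Foci lie on the horizontal axis through the center: (h ± c, k).

(8, 10) and (16, 10)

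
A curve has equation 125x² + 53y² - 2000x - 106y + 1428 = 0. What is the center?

(8, 1)

125(x² - 16x) + 53(y² - 2y) = -1428
Completing the square gives 125(x - 8)² + 53(y - 1)² = -1428 + 8000 + 53 = 6625.
Dividing both sides by 6625: (x - 8)²/53 + (y - 1)²/125 = 1
Ellipse with center (8, 1).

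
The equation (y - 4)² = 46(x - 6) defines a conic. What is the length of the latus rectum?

46

Vertex (6, 4); 4p = 46 so p = 23/2. Opens right.
Latus rectum length = |4p| = 46.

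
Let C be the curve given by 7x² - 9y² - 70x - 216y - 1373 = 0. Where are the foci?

7(x² - 10x) -9(y² + 24y) = 1373
Complete the square in x and y: 7(x - 5)² -9(y + 12)² = 1373 + 175 - 1296 = 252
Divide by 252: (x - 5)²/36 - (y + 12)²/28 = 1
Hyperbola, center (5, -12), transverse axis horizontal; a² = 36, b² = 28.
c² = a² + b² = 36 + 28 = 64, so c = 8.
Foci lie on the horizontal axis through the center: (h ± c, k).

(-3, -12) and (13, -12)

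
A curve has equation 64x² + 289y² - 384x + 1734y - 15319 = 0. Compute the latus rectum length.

Rearranging, 64(x² - 6x) + 289(y² + 6y) = 15319.
Completing the square gives 64(x - 3)² + 289(y + 3)² = 15319 + 576 + 2601 = 18496.
Divide through by 18496 to get (x - 3)²/289 + (y + 3)²/64 = 1.
Ellipse, center (3, -3), major axis horizontal; a² = 289, b² = 64.
Latus rectum length = 2b²/a = 2·64/17 = 128/17.

128/17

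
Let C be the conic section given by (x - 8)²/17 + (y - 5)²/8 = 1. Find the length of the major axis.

2√17

Center (8, 5). The larger denominator 17 sits under the x-term, so the major axis is horizontal; a² = 17, b² = 8.
a² = 17 so a = √17; the major axis has length 2a = 2√17.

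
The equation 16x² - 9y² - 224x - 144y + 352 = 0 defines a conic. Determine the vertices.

Collect terms: 16(x² - 14x) -9(y² + 16y) = -352
Completing the square gives 16(x - 7)² -9(y + 8)² = -352 + 784 - 576 = -144.
Divide through by -144 to get (y + 8)²/16 - (x - 7)²/9 = 1.
Hyperbola, center (7, -8), transverse axis vertical; a² = 16, b² = 9.
a = 4. Vertices at (h, k ± a).

(7, -12) and (7, -4)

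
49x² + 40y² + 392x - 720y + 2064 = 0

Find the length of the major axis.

14

Group the x- and y-terms: 49(x² + 8x) + 40(y² - 18y) = -2064
Complete the square in x and y: 49(x + 4)² + 40(y - 9)² = -2064 + 784 + 3240 = 1960
Dividing both sides by 1960: (x + 4)²/40 + (y - 9)²/49 = 1
Ellipse, center (-4, 9), major axis vertical; a² = 49, b² = 40.
a² = 49 so a = 7; the major axis has length 2a = 14.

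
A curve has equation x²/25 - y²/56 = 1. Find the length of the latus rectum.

112/5

Center (0, 0). The positive term is the x-term, so the transverse axis is horizontal; a² = 25, b² = 56.
Latus rectum length = 2b²/a = 2·56/5 = 112/5.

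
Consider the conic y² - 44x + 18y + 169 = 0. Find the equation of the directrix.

Only y is squared. Complete the square in y: (y + 9)² = 44(x - 2).
Vertex (2, -9); 4p = 44 so p = 11. Opens right.
Directrix is the vertical line x = h − p = 2 − (11) = -9.

x = -9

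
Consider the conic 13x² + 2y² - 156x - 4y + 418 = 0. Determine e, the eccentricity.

e = √143/13

Rearranging, 13(x² - 12x) + 2(y² - 2y) = -418.
Complete the square: 13(x - 6)² + 2(y - 1)² = -418 + 468 + 2 = 52
Divide through by 52 to get (x - 6)²/4 + (y - 1)²/26 = 1.
Ellipse, center (6, 1), major axis vertical; a² = 26, b² = 4.
c² = a² - b² = 22, so c = √22.
e = c/a = √22/√26 = √143/13.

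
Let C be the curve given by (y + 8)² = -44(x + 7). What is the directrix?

x = 4

Vertex (-7, -8); 4p = -44 so p = -11. Opens left.
Directrix is the vertical line x = h − p = -7 − (-11) = 4.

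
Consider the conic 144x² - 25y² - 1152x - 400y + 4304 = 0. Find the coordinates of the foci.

(4, -21) and (4, 5)

Collect terms: 144(x² - 8x) -25(y² + 16y) = -4304
144(x - 4)² -25(y + 8)² = -4304 + 2304 - 1600 = -3600
Divide by -3600: (y + 8)²/144 - (x - 4)²/25 = 1
Hyperbola, center (4, -8), transverse axis vertical; a² = 144, b² = 25.
c² = a² + b² = 144 + 25 = 169, so c = 13.
Foci lie on the vertical axis through the center: (h, k ± c).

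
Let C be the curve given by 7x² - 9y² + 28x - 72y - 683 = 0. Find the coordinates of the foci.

(-14, -4) and (10, -4)

Group: 7(x² + 4x) -9(y² + 8y) = 683
Complete the square: 7(x + 2)² -9(y + 4)² = 683 + 28 - 144 = 567
Dividing both sides by 567: (x + 2)²/81 - (y + 4)²/63 = 1
Hyperbola, center (-2, -4), transverse axis horizontal; a² = 81, b² = 63.
c² = a² + b² = 81 + 63 = 144, so c = 12.
Foci lie on the horizontal axis through the center: (h ± c, k).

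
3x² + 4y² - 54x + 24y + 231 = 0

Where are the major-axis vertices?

Rearranging, 3(x² - 18x) + 4(y² + 6y) = -231.
Complete the square: 3(x - 9)² + 4(y + 3)² = -231 + 243 + 36 = 48
Divide through by 48 to get (x - 9)²/16 + (y + 3)²/12 = 1.
Ellipse, center (9, -3), major axis horizontal; a² = 16, b² = 12.
a = 4. Vertices at (h ± a, k).

(5, -3) and (13, -3)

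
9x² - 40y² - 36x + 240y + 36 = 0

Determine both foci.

Collect terms: 9(x² - 4x) -40(y² - 6y) = -36
9(x - 2)² -40(y - 3)² = -36 + 36 - 360 = -360
Dividing both sides by -360: (y - 3)²/9 - (x - 2)²/40 = 1
Hyperbola, center (2, 3), transverse axis vertical; a² = 9, b² = 40.
c² = a² + b² = 9 + 40 = 49, so c = 7.
Foci lie on the vertical axis through the center: (h, k ± c).

(2, -4) and (2, 10)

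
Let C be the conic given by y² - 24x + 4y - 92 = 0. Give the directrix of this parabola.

Only y is squared. Complete the square in y: (y + 2)² = 24(x + 4).
Vertex (-4, -2); 4p = 24 so p = 6. Opens right.
Directrix is the vertical line x = h − p = -4 − (6) = -10.

x = -10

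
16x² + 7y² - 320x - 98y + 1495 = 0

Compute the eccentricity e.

Collect terms: 16(x² - 20x) + 7(y² - 14y) = -1495
Complete the square: 16(x - 10)² + 7(y - 7)² = -1495 + 1600 + 343 = 448
Divide by 448: (x - 10)²/28 + (y - 7)²/64 = 1
Ellipse, center (10, 7), major axis vertical; a² = 64, b² = 28.
c² = a² - b² = 36, so c = 6.
e = c/a = 6/8 = 3/4.

e = 3/4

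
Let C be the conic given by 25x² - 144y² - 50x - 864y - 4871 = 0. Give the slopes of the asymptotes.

Group the x- and y-terms: 25(x² - 2x) -144(y² + 6y) = 4871
Complete the square: 25(x - 1)² -144(y + 3)² = 4871 + 25 - 1296 = 3600
Divide by 3600: (x - 1)²/144 - (y + 3)²/25 = 1
Hyperbola, center (1, -3), transverse axis horizontal; a² = 144, b² = 25.
For a horizontal hyperbola the asymptotes have slope ±b/a.
Here that is ±5/12.

5/12 and -5/12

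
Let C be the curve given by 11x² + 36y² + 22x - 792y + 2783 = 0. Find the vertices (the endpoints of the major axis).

(-13, 11) and (11, 11)

Group the x- and y-terms: 11(x² + 2x) + 36(y² - 22y) = -2783
11(x + 1)² + 36(y - 11)² = -2783 + 11 + 4356 = 1584
Dividing both sides by 1584: (x + 1)²/144 + (y - 11)²/44 = 1
Ellipse, center (-1, 11), major axis horizontal; a² = 144, b² = 44.
a = 12. Vertices at (h ± a, k).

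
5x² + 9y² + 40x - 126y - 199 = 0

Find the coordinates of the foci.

Collect terms: 5(x² + 8x) + 9(y² - 14y) = 199
Completing the square gives 5(x + 4)² + 9(y - 7)² = 199 + 80 + 441 = 720.
Divide through by 720 to get (x + 4)²/144 + (y - 7)²/80 = 1.
Ellipse, center (-4, 7), major axis horizontal; a² = 144, b² = 80.
c² = a² - b² = 144 - 80 = 64, so c = 8.
Foci lie on the horizontal axis through the center: (h ± c, k).

(-12, 7) and (4, 7)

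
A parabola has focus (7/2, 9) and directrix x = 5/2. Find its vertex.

(3, 9)

The vertex is the midpoint between the focus and the directrix along the axis of symmetry.
Axis is horizontal (directrix is vertical). Vertex x-coordinate = (7/2 + 5/2)/2 = 3; y-coordinate = 9.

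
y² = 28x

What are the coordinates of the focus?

(7, 0)

Vertex (0, 0); 4p = 28 so p = 7. Opens right.
Focus is p units from the vertex along the axis: (h + p, k).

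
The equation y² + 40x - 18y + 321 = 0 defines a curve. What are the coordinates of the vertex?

Only y is squared. Complete the square in y: (y - 9)² = -40(x + 6).
Vertex (-6, 9); 4p = -40 so p = -10. Opens left.

(-6, 9)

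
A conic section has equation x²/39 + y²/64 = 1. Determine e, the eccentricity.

Center (0, 0). The larger denominator 64 sits under the y-term, so the major axis is vertical; a² = 64, b² = 39.
c² = a² - b² = 25, so c = 5.
e = c/a = 5/8.

e = 5/8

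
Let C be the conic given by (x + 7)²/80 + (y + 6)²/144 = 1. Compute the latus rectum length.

40/3

Center (-7, -6). The larger denominator 144 sits under the y-term, so the major axis is vertical; a² = 144, b² = 80.
Latus rectum length = 2b²/a = 2·80/12 = 40/3.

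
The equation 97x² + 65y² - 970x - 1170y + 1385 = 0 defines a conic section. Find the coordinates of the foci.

(5, 9 - 4√2) and (5, 9 + 4√2)

Group: 97(x² - 10x) + 65(y² - 18y) = -1385
Completing the square gives 97(x - 5)² + 65(y - 9)² = -1385 + 2425 + 5265 = 6305.
Divide through by 6305 to get (x - 5)²/65 + (y - 9)²/97 = 1.
Ellipse, center (5, 9), major axis vertical; a² = 97, b² = 65.
c² = a² - b² = 97 - 65 = 32, so c = 4√2.
Foci lie on the vertical axis through the center: (h, k ± c).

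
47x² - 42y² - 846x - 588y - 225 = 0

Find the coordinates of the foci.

(9 - √89, -7) and (9 + √89, -7)

47(x² - 18x) -42(y² + 14y) = 225
Complete the square: 47(x - 9)² -42(y + 7)² = 225 + 3807 - 2058 = 1974
Divide through by 1974 to get (x - 9)²/42 - (y + 7)²/47 = 1.
Hyperbola, center (9, -7), transverse axis horizontal; a² = 42, b² = 47.
c² = a² + b² = 42 + 47 = 89, so c = √89.
Foci lie on the horizontal axis through the center: (h ± c, k).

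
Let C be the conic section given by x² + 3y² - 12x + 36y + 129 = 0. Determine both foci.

Group: (x² - 12x) + 3(y² + 12y) = -129
Complete the square in x and y: (x - 6)² + 3(y + 6)² = -129 + 36 + 108 = 15
Dividing both sides by 15: (x - 6)²/15 + (y + 6)²/5 = 1
Ellipse, center (6, -6), major axis horizontal; a² = 15, b² = 5.
c² = a² - b² = 15 - 5 = 10, so c = √10.
Foci lie on the horizontal axis through the center: (h ± c, k).

(6 - √10, -6) and (6 + √10, -6)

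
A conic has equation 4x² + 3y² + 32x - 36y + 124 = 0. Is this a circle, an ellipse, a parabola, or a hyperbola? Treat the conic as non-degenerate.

No xy term. Coefficients of x² and y² are A = 4, C = 3.
A and C have the same sign but A ≠ C ⇒ ellipse.

ellipse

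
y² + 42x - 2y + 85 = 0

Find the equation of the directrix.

x = 17/2

Only y is squared. Complete the square in y: (y - 1)² = -42(x + 2).
Vertex (-2, 1); 4p = -42 so p = -21/2. Opens left.
Directrix is the vertical line x = h − p = -2 − (-21/2) = 17/2.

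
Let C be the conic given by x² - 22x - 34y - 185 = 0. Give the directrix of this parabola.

y = -35/2

Only x is squared. Complete the square in x: (x - 11)² = 34(y + 9).
Vertex (11, -9); 4p = 34 so p = 17/2. Opens up.
Directrix is the horizontal line y = k − p = -9 − (17/2) = -35/2.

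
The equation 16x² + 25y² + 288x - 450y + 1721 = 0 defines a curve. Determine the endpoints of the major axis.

Collect terms: 16(x² + 18x) + 25(y² - 18y) = -1721
Completing the square gives 16(x + 9)² + 25(y - 9)² = -1721 + 1296 + 2025 = 1600.
Divide through by 1600 to get (x + 9)²/100 + (y - 9)²/64 = 1.
Ellipse, center (-9, 9), major axis horizontal; a² = 100, b² = 64.
a = 10. Vertices at (h ± a, k).

(-19, 9) and (1, 9)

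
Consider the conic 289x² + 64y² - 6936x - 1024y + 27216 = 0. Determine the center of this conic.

Group: 289(x² - 24x) + 64(y² - 16y) = -27216
Complete the square: 289(x - 12)² + 64(y - 8)² = -27216 + 41616 + 4096 = 18496
Dividing both sides by 18496: (x - 12)²/64 + (y - 8)²/289 = 1
Ellipse with center (12, 8).

(12, 8)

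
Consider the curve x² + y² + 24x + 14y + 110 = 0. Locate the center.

(-12, -7)

Group: (x² + 24x) + (y² + 14y) = -110
(x + 12)² + (y + 7)² = -110 + 144 + 49 = 83
So (x + 12)² + (y + 7)² = 83.
Circle centered at (-12, -7) with r² = 83.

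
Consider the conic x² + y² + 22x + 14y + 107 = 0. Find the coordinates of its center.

(x² + 22x) + (y² + 14y) = -107
Completing the square gives (x + 11)² + (y + 7)² = -107 + 121 + 49 = 63.
So (x + 11)² + (y + 7)² = 63.
Circle centered at (-11, -7) with r² = 63.

(-11, -7)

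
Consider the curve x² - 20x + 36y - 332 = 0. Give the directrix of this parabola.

Only x is squared. Complete the square in x: (x - 10)² = -36(y - 12).
Vertex (10, 12); 4p = -36 so p = -9. Opens down.
Directrix is the horizontal line y = k − p = 12 − (-9) = 21.

y = 21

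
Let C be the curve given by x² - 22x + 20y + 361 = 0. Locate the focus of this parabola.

(11, -17)

Only x is squared. Complete the square in x: (x - 11)² = -20(y + 12).
Vertex (11, -12); 4p = -20 so p = -5. Opens down.
Focus is p units from the vertex along the axis: (h, k + p).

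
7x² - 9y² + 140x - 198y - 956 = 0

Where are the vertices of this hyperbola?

Rearranging, 7(x² + 20x) -9(y² + 22y) = 956.
Complete the square in x and y: 7(x + 10)² -9(y + 11)² = 956 + 700 - 1089 = 567
Dividing both sides by 567: (x + 10)²/81 - (y + 11)²/63 = 1
Hyperbola, center (-10, -11), transverse axis horizontal; a² = 81, b² = 63.
a = 9. Vertices at (h ± a, k).

(-19, -11) and (-1, -11)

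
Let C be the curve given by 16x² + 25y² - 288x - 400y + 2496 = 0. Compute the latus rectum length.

Rearranging, 16(x² - 18x) + 25(y² - 16y) = -2496.
Complete the square in x and y: 16(x - 9)² + 25(y - 8)² = -2496 + 1296 + 1600 = 400
Divide by 400: (x - 9)²/25 + (y - 8)²/16 = 1
Ellipse, center (9, 8), major axis horizontal; a² = 25, b² = 16.
Latus rectum length = 2b²/a = 2·16/5 = 32/5.

32/5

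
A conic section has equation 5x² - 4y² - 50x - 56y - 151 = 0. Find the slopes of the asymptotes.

√5/2 and -√5/2

5(x² - 10x) -4(y² + 14y) = 151
Complete the square in x and y: 5(x - 5)² -4(y + 7)² = 151 + 125 - 196 = 80
Dividing both sides by 80: (x - 5)²/16 - (y + 7)²/20 = 1
Hyperbola, center (5, -7), transverse axis horizontal; a² = 16, b² = 20.
For a horizontal hyperbola the asymptotes have slope ±b/a.
Here that is ±2√5/4 = ±√5/2.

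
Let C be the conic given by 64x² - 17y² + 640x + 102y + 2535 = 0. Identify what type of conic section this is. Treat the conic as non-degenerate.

hyperbola

No xy term. Coefficients of x² and y² are A = 64, C = -17.
A and C have opposite signs ⇒ hyperbola.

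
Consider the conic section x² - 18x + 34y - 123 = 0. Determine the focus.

Only x is squared. Complete the square in x: (x - 9)² = -34(y - 6).
Vertex (9, 6); 4p = -34 so p = -17/2. Opens down.
Focus is p units from the vertex along the axis: (h, k + p).

(9, -5/2)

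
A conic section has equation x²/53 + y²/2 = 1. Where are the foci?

(0 - √51, 0) and (0 + √51, 0)

Center (0, 0). The larger denominator 53 sits under the x-term, so the major axis is horizontal; a² = 53, b² = 2.
c² = a² - b² = 53 - 2 = 51, so c = √51.
Foci lie on the horizontal axis through the center: (h ± c, k).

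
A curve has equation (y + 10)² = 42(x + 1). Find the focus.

(19/2, -10)

Vertex (-1, -10); 4p = 42 so p = 21/2. Opens right.
Focus is p units from the vertex along the axis: (h + p, k).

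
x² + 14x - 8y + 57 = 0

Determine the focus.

Only x is squared. Complete the square in x: (x + 7)² = 8(y - 1).
Vertex (-7, 1); 4p = 8 so p = 2. Opens up.
Focus is p units from the vertex along the axis: (h, k + p).

(-7, 3)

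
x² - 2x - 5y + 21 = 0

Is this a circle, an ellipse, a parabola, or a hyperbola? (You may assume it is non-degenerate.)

parabola

No xy term. Coefficients of x² and y² are A = 1, C = 0.
Exactly one squared variable ⇒ parabola.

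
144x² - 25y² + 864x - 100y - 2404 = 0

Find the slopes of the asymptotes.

12/5 and -12/5

Group: 144(x² + 6x) -25(y² + 4y) = 2404
144(x + 3)² -25(y + 2)² = 2404 + 1296 - 100 = 3600
Dividing both sides by 3600: (x + 3)²/25 - (y + 2)²/144 = 1
Hyperbola, center (-3, -2), transverse axis horizontal; a² = 25, b² = 144.
For a horizontal hyperbola the asymptotes have slope ±b/a.
Here that is ±12/5.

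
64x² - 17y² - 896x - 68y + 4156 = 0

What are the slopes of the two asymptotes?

Rearranging, 64(x² - 14x) -17(y² + 4y) = -4156.
Completing the square gives 64(x - 7)² -17(y + 2)² = -4156 + 3136 - 68 = -1088.
Dividing both sides by -1088: (y + 2)²/64 - (x - 7)²/17 = 1
Hyperbola, center (7, -2), transverse axis vertical; a² = 64, b² = 17.
For a vertical hyperbola the asymptotes have slope ±a/b.
Here that is ±8/√17 = ±8√17/17.

8√17/17 and -8√17/17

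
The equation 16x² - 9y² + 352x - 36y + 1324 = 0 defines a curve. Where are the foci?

Rearranging, 16(x² + 22x) -9(y² + 4y) = -1324.
Complete the square in x and y: 16(x + 11)² -9(y + 2)² = -1324 + 1936 - 36 = 576
Divide through by 576 to get (x + 11)²/36 - (y + 2)²/64 = 1.
Hyperbola, center (-11, -2), transverse axis horizontal; a² = 36, b² = 64.
c² = a² + b² = 36 + 64 = 100, so c = 10.
Foci lie on the horizontal axis through the center: (h ± c, k).

(-21, -2) and (-1, -2)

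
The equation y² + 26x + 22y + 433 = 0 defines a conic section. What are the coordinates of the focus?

Only y is squared. Complete the square in y: (y + 11)² = -26(x + 12).
Vertex (-12, -11); 4p = -26 so p = -13/2. Opens left.
Focus is p units from the vertex along the axis: (h + p, k).

(-37/2, -11)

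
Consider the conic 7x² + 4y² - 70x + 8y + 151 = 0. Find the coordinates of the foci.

(5, -1 - √3) and (5, -1 + √3)

Rearranging, 7(x² - 10x) + 4(y² + 2y) = -151.
Complete the square in x and y: 7(x - 5)² + 4(y + 1)² = -151 + 175 + 4 = 28
Dividing both sides by 28: (x - 5)²/4 + (y + 1)²/7 = 1
Ellipse, center (5, -1), major axis vertical; a² = 7, b² = 4.
c² = a² - b² = 7 - 4 = 3, so c = √3.
Foci lie on the vertical axis through the center: (h, k ± c).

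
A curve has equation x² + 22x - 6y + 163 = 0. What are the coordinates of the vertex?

(-11, 7)

Only x is squared. Complete the square in x: (x + 11)² = 6(y - 7).
Vertex (-11, 7); 4p = 6 so p = 3/2. Opens up.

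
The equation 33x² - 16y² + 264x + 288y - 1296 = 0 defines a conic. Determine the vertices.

(-8, 9) and (0, 9)

Group: 33(x² + 8x) -16(y² - 18y) = 1296
33(x + 4)² -16(y - 9)² = 1296 + 528 - 1296 = 528
Dividing both sides by 528: (x + 4)²/16 - (y - 9)²/33 = 1
Hyperbola, center (-4, 9), transverse axis horizontal; a² = 16, b² = 33.
a = 4. Vertices at (h ± a, k).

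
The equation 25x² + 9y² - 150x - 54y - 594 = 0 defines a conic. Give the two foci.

(3, -5) and (3, 11)

25(x² - 6x) + 9(y² - 6y) = 594
Complete the square: 25(x - 3)² + 9(y - 3)² = 594 + 225 + 81 = 900
Divide through by 900 to get (x - 3)²/36 + (y - 3)²/100 = 1.
Ellipse, center (3, 3), major axis vertical; a² = 100, b² = 36.
c² = a² - b² = 100 - 36 = 64, so c = 8.
Foci lie on the vertical axis through the center: (h, k ± c).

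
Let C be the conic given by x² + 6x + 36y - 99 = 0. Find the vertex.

(-3, 3)

Only x is squared. Complete the square in x: (x + 3)² = -36(y - 3).
Vertex (-3, 3); 4p = -36 so p = -9. Opens down.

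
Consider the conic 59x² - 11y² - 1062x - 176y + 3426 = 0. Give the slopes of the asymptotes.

√649/11 and -√649/11

Rearranging, 59(x² - 18x) -11(y² + 16y) = -3426.
Complete the square: 59(x - 9)² -11(y + 8)² = -3426 + 4779 - 704 = 649
Divide through by 649 to get (x - 9)²/11 - (y + 8)²/59 = 1.
Hyperbola, center (9, -8), transverse axis horizontal; a² = 11, b² = 59.
For a horizontal hyperbola the asymptotes have slope ±b/a.
Here that is ±√59/√11 = ±√649/11.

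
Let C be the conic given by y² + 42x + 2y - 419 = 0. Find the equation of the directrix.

Only y is squared. Complete the square in y: (y + 1)² = -42(x - 10).
Vertex (10, -1); 4p = -42 so p = -21/2. Opens left.
Directrix is the vertical line x = h − p = 10 − (-21/2) = 41/2.

x = 41/2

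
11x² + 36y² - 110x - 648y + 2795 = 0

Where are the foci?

(0, 9) and (10, 9)

11(x² - 10x) + 36(y² - 18y) = -2795
Complete the square: 11(x - 5)² + 36(y - 9)² = -2795 + 275 + 2916 = 396
Divide by 396: (x - 5)²/36 + (y - 9)²/11 = 1
Ellipse, center (5, 9), major axis horizontal; a² = 36, b² = 11.
c² = a² - b² = 36 - 11 = 25, so c = 5.
Foci lie on the horizontal axis through the center: (h ± c, k).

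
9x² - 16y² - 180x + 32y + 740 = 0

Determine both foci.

(5, 1) and (15, 1)

Group the x- and y-terms: 9(x² - 20x) -16(y² - 2y) = -740
Completing the square gives 9(x - 10)² -16(y - 1)² = -740 + 900 - 16 = 144.
Dividing both sides by 144: (x - 10)²/16 - (y - 1)²/9 = 1
Hyperbola, center (10, 1), transverse axis horizontal; a² = 16, b² = 9.
c² = a² + b² = 16 + 9 = 25, so c = 5.
Foci lie on the horizontal axis through the center: (h ± c, k).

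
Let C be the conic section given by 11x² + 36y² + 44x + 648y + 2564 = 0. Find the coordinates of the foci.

(-7, -9) and (3, -9)

Group the x- and y-terms: 11(x² + 4x) + 36(y² + 18y) = -2564
Completing the square gives 11(x + 2)² + 36(y + 9)² = -2564 + 44 + 2916 = 396.
Divide through by 396 to get (x + 2)²/36 + (y + 9)²/11 = 1.
Ellipse, center (-2, -9), major axis horizontal; a² = 36, b² = 11.
c² = a² - b² = 36 - 11 = 25, so c = 5.
Foci lie on the horizontal axis through the center: (h ± c, k).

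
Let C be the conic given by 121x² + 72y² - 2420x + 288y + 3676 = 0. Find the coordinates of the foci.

(10, -9) and (10, 5)

Group the x- and y-terms: 121(x² - 20x) + 72(y² + 4y) = -3676
Completing the square gives 121(x - 10)² + 72(y + 2)² = -3676 + 12100 + 288 = 8712.
Dividing both sides by 8712: (x - 10)²/72 + (y + 2)²/121 = 1
Ellipse, center (10, -2), major axis vertical; a² = 121, b² = 72.
c² = a² - b² = 121 - 72 = 49, so c = 7.
Foci lie on the vertical axis through the center: (h, k ± c).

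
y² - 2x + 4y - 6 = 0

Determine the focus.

(-9/2, -2)

Only y is squared. Complete the square in y: (y + 2)² = 2(x + 5).
Vertex (-5, -2); 4p = 2 so p = 1/2. Opens right.
Focus is p units from the vertex along the axis: (h + p, k).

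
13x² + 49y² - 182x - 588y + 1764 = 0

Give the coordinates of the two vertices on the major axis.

Collect terms: 13(x² - 14x) + 49(y² - 12y) = -1764
13(x - 7)² + 49(y - 6)² = -1764 + 637 + 1764 = 637
Divide through by 637 to get (x - 7)²/49 + (y - 6)²/13 = 1.
Ellipse, center (7, 6), major axis horizontal; a² = 49, b² = 13.
a = 7. Vertices at (h ± a, k).

(0, 6) and (14, 6)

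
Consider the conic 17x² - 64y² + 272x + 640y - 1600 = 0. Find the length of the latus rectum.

17/4

Group: 17(x² + 16x) -64(y² - 10y) = 1600
Complete the square: 17(x + 8)² -64(y - 5)² = 1600 + 1088 - 1600 = 1088
Dividing both sides by 1088: (x + 8)²/64 - (y - 5)²/17 = 1
Hyperbola, center (-8, 5), transverse axis horizontal; a² = 64, b² = 17.
Latus rectum length = 2b²/a = 2·17/8 = 17/4.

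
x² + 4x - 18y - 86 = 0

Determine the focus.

Only x is squared. Complete the square in x: (x + 2)² = 18(y + 5).
Vertex (-2, -5); 4p = 18 so p = 9/2. Opens up.
Focus is p units from the vertex along the axis: (h, k + p).

(-2, -1/2)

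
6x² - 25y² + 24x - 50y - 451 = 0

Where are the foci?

(-2 - √93, -1) and (-2 + √93, -1)

6(x² + 4x) -25(y² + 2y) = 451
Complete the square: 6(x + 2)² -25(y + 1)² = 451 + 24 - 25 = 450
Divide through by 450 to get (x + 2)²/75 - (y + 1)²/18 = 1.
Hyperbola, center (-2, -1), transverse axis horizontal; a² = 75, b² = 18.
c² = a² + b² = 75 + 18 = 93, so c = √93.
Foci lie on the horizontal axis through the center: (h ± c, k).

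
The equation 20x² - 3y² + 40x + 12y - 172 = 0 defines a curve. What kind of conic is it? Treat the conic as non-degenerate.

hyperbola

No xy term. Coefficients of x² and y² are A = 20, C = -3.
A and C have opposite signs ⇒ hyperbola.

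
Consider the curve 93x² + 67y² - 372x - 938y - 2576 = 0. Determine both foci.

Group the x- and y-terms: 93(x² - 4x) + 67(y² - 14y) = 2576
93(x - 2)² + 67(y - 7)² = 2576 + 372 + 3283 = 6231
Divide by 6231: (x - 2)²/67 + (y - 7)²/93 = 1
Ellipse, center (2, 7), major axis vertical; a² = 93, b² = 67.
c² = a² - b² = 93 - 67 = 26, so c = √26.
Foci lie on the vertical axis through the center: (h, k ± c).

(2, 7 - √26) and (2, 7 + √26)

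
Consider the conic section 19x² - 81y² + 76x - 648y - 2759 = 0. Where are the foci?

Group the x- and y-terms: 19(x² + 4x) -81(y² + 8y) = 2759
Completing the square gives 19(x + 2)² -81(y + 4)² = 2759 + 76 - 1296 = 1539.
Dividing both sides by 1539: (x + 2)²/81 - (y + 4)²/19 = 1
Hyperbola, center (-2, -4), transverse axis horizontal; a² = 81, b² = 19.
c² = a² + b² = 81 + 19 = 100, so c = 10.
Foci lie on the horizontal axis through the center: (h ± c, k).

(-12, -4) and (8, -4)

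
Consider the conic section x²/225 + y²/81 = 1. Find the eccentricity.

Center (0, 0). The larger denominator 225 sits under the x-term, so the major axis is horizontal; a² = 225, b² = 81.
c² = a² - b² = 144, so c = 12.
e = c/a = 12/15 = 4/5.

e = 4/5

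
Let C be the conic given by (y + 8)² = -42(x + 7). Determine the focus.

(-35/2, -8)

Vertex (-7, -8); 4p = -42 so p = -21/2. Opens left.
Focus is p units from the vertex along the axis: (h + p, k).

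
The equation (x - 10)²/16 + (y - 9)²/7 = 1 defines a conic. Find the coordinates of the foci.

Center (10, 9). The larger denominator 16 sits under the x-term, so the major axis is horizontal; a² = 16, b² = 7.
c² = a² - b² = 16 - 7 = 9, so c = 3.
Foci lie on the horizontal axis through the center: (h ± c, k).

(7, 9) and (13, 9)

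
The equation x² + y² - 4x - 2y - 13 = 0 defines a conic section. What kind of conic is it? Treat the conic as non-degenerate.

No xy term. Coefficients of x² and y² are A = 1, C = 1.
A = C (same sign) ⇒ circle.

circle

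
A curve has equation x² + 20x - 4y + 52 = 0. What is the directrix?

y = -13

Only x is squared. Complete the square in x: (x + 10)² = 4(y + 12).
Vertex (-10, -12); 4p = 4 so p = 1. Opens up.
Directrix is the horizontal line y = k − p = -12 − (1) = -13.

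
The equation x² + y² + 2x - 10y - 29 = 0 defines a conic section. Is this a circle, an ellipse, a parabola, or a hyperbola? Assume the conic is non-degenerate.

circle

No xy term. Coefficients of x² and y² are A = 1, C = 1.
A = C (same sign) ⇒ circle.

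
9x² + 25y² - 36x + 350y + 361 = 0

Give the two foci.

9(x² - 4x) + 25(y² + 14y) = -361
Complete the square: 9(x - 2)² + 25(y + 7)² = -361 + 36 + 1225 = 900
Divide by 900: (x - 2)²/100 + (y + 7)²/36 = 1
Ellipse, center (2, -7), major axis horizontal; a² = 100, b² = 36.
c² = a² - b² = 100 - 36 = 64, so c = 8.
Foci lie on the horizontal axis through the center: (h ± c, k).

(-6, -7) and (10, -7)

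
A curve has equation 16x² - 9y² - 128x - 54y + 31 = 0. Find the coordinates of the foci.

16(x² - 8x) -9(y² + 6y) = -31
16(x - 4)² -9(y + 3)² = -31 + 256 - 81 = 144
Divide by 144: (x - 4)²/9 - (y + 3)²/16 = 1
Hyperbola, center (4, -3), transverse axis horizontal; a² = 9, b² = 16.
c² = a² + b² = 9 + 16 = 25, so c = 5.
Foci lie on the horizontal axis through the center: (h ± c, k).

(-1, -3) and (9, -3)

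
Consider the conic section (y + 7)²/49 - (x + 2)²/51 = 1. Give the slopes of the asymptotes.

7√51/51 and -7√51/51

Center (-2, -7). The positive term is the y-term, so the transverse axis is vertical; a² = 49, b² = 51.
For a vertical hyperbola the asymptotes have slope ±a/b.
Here that is ±7/√51 = ±7√51/51.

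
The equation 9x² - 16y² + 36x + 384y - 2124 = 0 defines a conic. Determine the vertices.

Group: 9(x² + 4x) -16(y² - 24y) = 2124
9(x + 2)² -16(y - 12)² = 2124 + 36 - 2304 = -144
Divide by -144: (y - 12)²/9 - (x + 2)²/16 = 1
Hyperbola, center (-2, 12), transverse axis vertical; a² = 9, b² = 16.
a = 3. Vertices at (h, k ± a).

(-2, 9) and (-2, 15)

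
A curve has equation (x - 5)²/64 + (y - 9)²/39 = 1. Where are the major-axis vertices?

Center (5, 9). The larger denominator 64 sits under the x-term, so the major axis is horizontal; a² = 64, b² = 39.
a = 8. Vertices at (h ± a, k).

(-3, 9) and (13, 9)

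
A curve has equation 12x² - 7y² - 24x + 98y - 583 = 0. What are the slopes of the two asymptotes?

Collect terms: 12(x² - 2x) -7(y² - 14y) = 583
12(x - 1)² -7(y - 7)² = 583 + 12 - 343 = 252
Divide through by 252 to get (x - 1)²/21 - (y - 7)²/36 = 1.
Hyperbola, center (1, 7), transverse axis horizontal; a² = 21, b² = 36.
For a horizontal hyperbola the asymptotes have slope ±b/a.
Here that is ±6/√21 = ±2√21/7.

2√21/7 and -2√21/7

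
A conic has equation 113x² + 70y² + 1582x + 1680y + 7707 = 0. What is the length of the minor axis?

2√70

113(x² + 14x) + 70(y² + 24y) = -7707
Complete the square: 113(x + 7)² + 70(y + 12)² = -7707 + 5537 + 10080 = 7910
Divide through by 7910 to get (x + 7)²/70 + (y + 12)²/113 = 1.
Ellipse, center (-7, -12), major axis vertical; a² = 113, b² = 70.
b² = 70 so b = √70; the minor axis has length 2b = 2√70.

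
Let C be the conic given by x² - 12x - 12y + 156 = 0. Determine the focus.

Only x is squared. Complete the square in x: (x - 6)² = 12(y - 10).
Vertex (6, 10); 4p = 12 so p = 3. Opens up.
Focus is p units from the vertex along the axis: (h, k + p).

(6, 13)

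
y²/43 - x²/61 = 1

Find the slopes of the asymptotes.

√2623/61 and -√2623/61

Center (0, 0). The positive term is the y-term, so the transverse axis is vertical; a² = 43, b² = 61.
For a vertical hyperbola the asymptotes have slope ±a/b.
Here that is ±√43/√61 = ±√2623/61.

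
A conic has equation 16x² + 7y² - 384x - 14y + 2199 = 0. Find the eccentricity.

e = 3/4

Collect terms: 16(x² - 24x) + 7(y² - 2y) = -2199
16(x - 12)² + 7(y - 1)² = -2199 + 2304 + 7 = 112
Divide through by 112 to get (x - 12)²/7 + (y - 1)²/16 = 1.
Ellipse, center (12, 1), major axis vertical; a² = 16, b² = 7.
c² = a² - b² = 9, so c = 3.
e = c/a = 3/4.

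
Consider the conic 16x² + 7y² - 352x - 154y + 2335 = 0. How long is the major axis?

Group the x- and y-terms: 16(x² - 22x) + 7(y² - 22y) = -2335
Completing the square gives 16(x - 11)² + 7(y - 11)² = -2335 + 1936 + 847 = 448.
Divide by 448: (x - 11)²/28 + (y - 11)²/64 = 1
Ellipse, center (11, 11), major axis vertical; a² = 64, b² = 28.
a² = 64 so a = 8; the major axis has length 2a = 16.

16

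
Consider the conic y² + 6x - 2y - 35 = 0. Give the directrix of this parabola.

Only y is squared. Complete the square in y: (y - 1)² = -6(x - 6).
Vertex (6, 1); 4p = -6 so p = -3/2. Opens left.
Directrix is the vertical line x = h − p = 6 − (-3/2) = 15/2.

x = 15/2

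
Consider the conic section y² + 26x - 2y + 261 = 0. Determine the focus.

(-33/2, 1)

Only y is squared. Complete the square in y: (y - 1)² = -26(x + 10).
Vertex (-10, 1); 4p = -26 so p = -13/2. Opens left.
Focus is p units from the vertex along the axis: (h + p, k).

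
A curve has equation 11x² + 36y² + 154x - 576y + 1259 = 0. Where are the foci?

Group: 11(x² + 14x) + 36(y² - 16y) = -1259
11(x + 7)² + 36(y - 8)² = -1259 + 539 + 2304 = 1584
Divide through by 1584 to get (x + 7)²/144 + (y - 8)²/44 = 1.
Ellipse, center (-7, 8), major axis horizontal; a² = 144, b² = 44.
c² = a² - b² = 144 - 44 = 100, so c = 10.
Foci lie on the horizontal axis through the center: (h ± c, k).

(-17, 8) and (3, 8)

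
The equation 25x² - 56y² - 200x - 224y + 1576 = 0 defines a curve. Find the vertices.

(4, -7) and (4, 3)

25(x² - 8x) -56(y² + 4y) = -1576
Completing the square gives 25(x - 4)² -56(y + 2)² = -1576 + 400 - 224 = -1400.
Divide by -1400: (y + 2)²/25 - (x - 4)²/56 = 1
Hyperbola, center (4, -2), transverse axis vertical; a² = 25, b² = 56.
a = 5. Vertices at (h, k ± a).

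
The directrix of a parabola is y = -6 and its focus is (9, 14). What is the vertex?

(9, 4)

The vertex is the midpoint between the focus and the directrix along the axis of symmetry.
Axis is vertical (directrix is horizontal). Vertex y-coordinate = (14 + (-6))/2 = 4; x-coordinate = 9.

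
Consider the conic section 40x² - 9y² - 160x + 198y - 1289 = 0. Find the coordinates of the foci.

Group: 40(x² - 4x) -9(y² - 22y) = 1289
40(x - 2)² -9(y - 11)² = 1289 + 160 - 1089 = 360
Divide by 360: (x - 2)²/9 - (y - 11)²/40 = 1
Hyperbola, center (2, 11), transverse axis horizontal; a² = 9, b² = 40.
c² = a² + b² = 9 + 40 = 49, so c = 7.
Foci lie on the horizontal axis through the center: (h ± c, k).

(-5, 11) and (9, 11)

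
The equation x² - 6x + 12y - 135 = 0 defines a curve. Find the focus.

(3, 9)

Only x is squared. Complete the square in x: (x - 3)² = -12(y - 12).
Vertex (3, 12); 4p = -12 so p = -3. Opens down.
Focus is p units from the vertex along the axis: (h, k + p).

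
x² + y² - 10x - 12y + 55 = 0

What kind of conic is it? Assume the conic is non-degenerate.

No xy term. Coefficients of x² and y² are A = 1, C = 1.
A = C (same sign) ⇒ circle.

circle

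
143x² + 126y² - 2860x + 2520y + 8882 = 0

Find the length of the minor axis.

Collect terms: 143(x² - 20x) + 126(y² + 20y) = -8882
Complete the square in x and y: 143(x - 10)² + 126(y + 10)² = -8882 + 14300 + 12600 = 18018
Dividing both sides by 18018: (x - 10)²/126 + (y + 10)²/143 = 1
Ellipse, center (10, -10), major axis vertical; a² = 143, b² = 126.
b² = 126 so b = 3√14; the minor axis has length 2b = 6√14.

6√14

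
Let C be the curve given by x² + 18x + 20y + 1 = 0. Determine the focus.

Only x is squared. Complete the square in x: (x + 9)² = -20(y - 4).
Vertex (-9, 4); 4p = -20 so p = -5. Opens down.
Focus is p units from the vertex along the axis: (h, k + p).

(-9, -1)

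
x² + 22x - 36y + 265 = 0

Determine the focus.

Only x is squared. Complete the square in x: (x + 11)² = 36(y - 4).
Vertex (-11, 4); 4p = 36 so p = 9. Opens up.
Focus is p units from the vertex along the axis: (h, k + p).

(-11, 13)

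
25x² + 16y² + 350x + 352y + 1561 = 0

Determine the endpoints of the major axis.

(-7, -21) and (-7, -1)

Group the x- and y-terms: 25(x² + 14x) + 16(y² + 22y) = -1561
Complete the square: 25(x + 7)² + 16(y + 11)² = -1561 + 1225 + 1936 = 1600
Divide by 1600: (x + 7)²/64 + (y + 11)²/100 = 1
Ellipse, center (-7, -11), major axis vertical; a² = 100, b² = 64.
a = 10. Vertices at (h, k ± a).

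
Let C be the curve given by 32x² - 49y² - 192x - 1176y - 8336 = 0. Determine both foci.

(-6, -12) and (12, -12)

Rearranging, 32(x² - 6x) -49(y² + 24y) = 8336.
Completing the square gives 32(x - 3)² -49(y + 12)² = 8336 + 288 - 7056 = 1568.
Divide by 1568: (x - 3)²/49 - (y + 12)²/32 = 1
Hyperbola, center (3, -12), transverse axis horizontal; a² = 49, b² = 32.
c² = a² + b² = 49 + 32 = 81, so c = 9.
Foci lie on the horizontal axis through the center: (h ± c, k).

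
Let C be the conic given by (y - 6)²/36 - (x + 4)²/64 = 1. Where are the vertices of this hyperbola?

Center (-4, 6). The positive term is the y-term, so the transverse axis is vertical; a² = 36, b² = 64.
a = 6. Vertices at (h, k ± a).

(-4, 0) and (-4, 12)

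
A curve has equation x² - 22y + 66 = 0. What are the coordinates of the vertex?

(0, 3)

Only x is squared. Complete the square in x: x² = 22(y - 3).
Vertex (0, 3); 4p = 22 so p = 11/2. Opens up.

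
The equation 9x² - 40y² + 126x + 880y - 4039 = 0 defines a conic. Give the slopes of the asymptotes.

Rearranging, 9(x² + 14x) -40(y² - 22y) = 4039.
Completing the square gives 9(x + 7)² -40(y - 11)² = 4039 + 441 - 4840 = -360.
Dividing both sides by -360: (y - 11)²/9 - (x + 7)²/40 = 1
Hyperbola, center (-7, 11), transverse axis vertical; a² = 9, b² = 40.
For a vertical hyperbola the asymptotes have slope ±a/b.
Here that is ±3/2√10 = ±3√10/20.

3√10/20 and -3√10/20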